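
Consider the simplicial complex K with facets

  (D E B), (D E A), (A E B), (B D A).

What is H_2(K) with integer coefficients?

H_2 = Z.

We work with the vertex ordering A < B < D < E. The simplices of K, each written with vertices in increasing order, are:

  0-simplices (4): A, B, D, E
  1-simplices (6): AB, AD, AE, BD, BE, DE
  2-simplices (4): ABD, ABE, ADE, BDE

giving chain groups C_0 ≅ Z^4, C_1 ≅ Z^6, C_2 ≅ Z^4.

Boundary ∂_1: C_1 → C_0 sends each edge [p,q] (with p < q) to q − p. For instance
  ∂AB = B − A.
As a 4×6 matrix over Z this has rank 3, with invariant factors (1,1,1).

∂_2: C_2 → C_1 maps a triangle to the signed sum of its edges. For instance
  ∂ADE = DE − AE + AD,
  ∂BDE = DE − BE + BD.
The 6×4 boundary matrix has rank 3 and Smith normal form diag(1,1,1).

Now H_k = ker ∂_k / im ∂_{k+1}, so:

  H_2: rank ker ∂_2 − rank ∂_3 = (4 − 3) − 0 = 1, and there is no ∂_3, so H_2 = Z.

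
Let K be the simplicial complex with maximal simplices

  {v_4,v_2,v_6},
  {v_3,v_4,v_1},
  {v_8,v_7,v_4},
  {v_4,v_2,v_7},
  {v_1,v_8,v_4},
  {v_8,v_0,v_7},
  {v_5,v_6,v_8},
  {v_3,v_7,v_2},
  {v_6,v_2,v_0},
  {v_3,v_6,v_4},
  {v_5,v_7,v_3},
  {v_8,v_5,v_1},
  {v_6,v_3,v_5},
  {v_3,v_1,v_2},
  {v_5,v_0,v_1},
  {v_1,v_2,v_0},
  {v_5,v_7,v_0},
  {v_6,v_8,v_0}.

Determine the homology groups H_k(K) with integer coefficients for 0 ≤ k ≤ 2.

K has 9 vertices, 27 edges, 18 triangles.
rank ∂_0 = 0, rank ∂_1 = 8 ⇒ b_0 = 9 − 0 − 8 = 1; all invariant factors of ∂_1 are 1 so no torsion. So H_0 ≅ Z.
rank ∂_1 = 8, rank ∂_2 = 18 ⇒ b_1 = 27 − 8 − 18 = 1; ∂_2 has invariant factor(s) [2] giving torsion. So H_1 ≅ Z ⊕ Z_2.
rank ∂_2 = 18, rank ∂_3 = 0 ⇒ b_2 = 18 − 18 − 0 = 0. So H_2 ≅ 0.

H_0 ≅ Z,  H_1 ≅ Z ⊕ Z_2,  H_2 = 0.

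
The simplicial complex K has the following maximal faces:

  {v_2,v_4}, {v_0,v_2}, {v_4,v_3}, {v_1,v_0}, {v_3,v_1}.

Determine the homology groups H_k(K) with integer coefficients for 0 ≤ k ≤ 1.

Take the total order v_0 < v_1 < v_2 < v_3 < v_4 on the vertex set. Then K (dimension 1) consists of the simplices:

  0-simplices (5): [v_0], [v_1], [v_2], [v_3], [v_4]
  1-simplices (5): [v_0,v_1], [v_0,v_2], [v_1,v_3], [v_2,v_4], [v_3,v_4]

Hence C_0 ≅ Z^5, C_1 ≅ Z^5.

The boundary map ∂_1: C_1 → C_0 sends each edge [p,q] (with p < q) to q − p. For instance
  ∂[v_2,v_4] = [v_4] − [v_2].
As a 5×5 matrix over Z this has rank 4, with invariant factors (1,1,1,1).

Reading off H_k = ker ∂_k / im ∂_{k+1}:

  H_0: rank C_0 − rank ∂_1 = 5 − 4 = 1, and the invariant factors of ∂_1 are all 1, so H_0 ≅ Z.
  H_1: rank ker ∂_1 − rank ∂_2 = (5 − 4) − 0 = 1, and there is no ∂_2, so H_1 ≅ Z.

As a check, the Euler characteristic is 5 − 5 = 0, which agrees with 1 − 1 = 0.
(K is a triangulation of the circle S^1.)

H_0 = Z,  H_1 = Z.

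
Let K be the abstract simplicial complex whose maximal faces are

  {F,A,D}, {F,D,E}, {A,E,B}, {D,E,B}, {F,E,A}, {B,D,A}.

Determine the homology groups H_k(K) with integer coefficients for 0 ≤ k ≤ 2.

Fix the vertex order A < B < D < E < F and write every simplex with vertices in increasing order. Then dim K = 2 and the simplices of K are:

  0-simplices (5): A, B, D, E, F
  1-simplices (9): AB, AD, AE, AF, BD, BE, DE, DF, EF
  2-simplices (6): ABD, ABE, ADF, AEF, BDE, DEF

Hence C_0 ≅ Z^5, C_1 ≅ Z^9, C_2 ≅ Z^6.

∂_1: C_1 → C_0 maps an edge to its endpoints' difference, ∂[p,q] = q − p. For instance
  ∂BD = D − B.
The resulting 5×9 matrix has rank 4, and its Smith normal form has invariant factors (1,1,1,1).

Boundary ∂_2: C_2 → C_1 maps a triangle to the signed sum of its edges. For instance
  ∂ABE = BE − AE + AB,
  ∂AEF = EF − AF + AE.
This gives a 9×6 integer matrix of rank 5; reducing to Smith normal form yields diagonal entries (1,1,1,1,1).

Computing H_k = (kernel of ∂_k) / (image of ∂_{k+1}):

  H_0: rank C_0 − rank ∂_1 = 5 − 4 = 1, and the invariant factors of ∂_1 are all 1, so H_0 = Z.
  H_1: rank ker ∂_1 − rank ∂_2 = (9 − 4) − 5 = 0, and the invariant factors of ∂_2 are all 1, so H_1 = 0.
  H_2: rank ker ∂_2 − rank ∂_3 = (6 − 5) − 0 = 1, and there is no ∂_3, so H_2 = Z.

As a check, the Euler characteristic is 5 − 9 + 6 = 2, which agrees with 1 − 0 + 1 = 2.

H_0 = Z,  H_1 = 0,  H_2 = Z.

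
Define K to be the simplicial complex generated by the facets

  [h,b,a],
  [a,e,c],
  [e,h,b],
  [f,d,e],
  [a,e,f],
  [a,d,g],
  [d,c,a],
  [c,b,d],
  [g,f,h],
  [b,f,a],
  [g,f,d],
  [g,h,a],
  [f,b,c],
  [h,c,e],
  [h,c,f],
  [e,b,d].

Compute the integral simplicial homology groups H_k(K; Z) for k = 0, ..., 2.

H_0 ≅ Z,  H_1 ≅ Z^2,  H_2 ≅ Z.

Order the vertices as a < b < c < d < e < f < g < h. Listing each simplex with vertices in this order, K has dimension 2 with simplices:

  0-simplices (8): a, b, c, d, e, f, g, h
  1-simplices (24): ab, ac, ad, ae, af, ag, ah, bc, bd, be, bf, bh, cd, ce, cf, ch, de, df, dg, ef, eh, fg, fh, gh
  2-simplices (16): abf, abh, acd, ace, adg, aef, agh, bcd, bcf, bde, beh, ceh, cfh, def, dfg, fgh

so the chain groups are C_0 ≅ Z^8, C_1 ≅ Z^24, C_2 ≅ Z^16.

The boundary map ∂_1: C_1 → C_0 sends each edge [p,q] (with p < q) to q − p.
This gives a 8×24 integer matrix of rank 7; reducing to Smith normal form yields diagonal entries (1,1,1,1,1,1,1).

The boundary map ∂_2: C_2 → C_1 maps a triangle to the signed sum of its edges. For instance
  ∂ace = ce − ae + ac,
  ∂beh = eh − bh + be.
The resulting 24×16 matrix has rank 15, and its Smith normal form has invariant factors (1,1,1,1,1,1,1,1,1,1,1,1,1,1,1).

Computing H_k = (kernel of ∂_k) / (image of ∂_{k+1}):

  H_0: rank C_0 − rank ∂_1 = 8 − 7 = 1, and the invariant factors of ∂_1 are all 1, so H_0 ≅ Z.
  H_1: rank ker ∂_1 − rank ∂_2 = (24 − 7) − 15 = 2, and the invariant factors of ∂_2 are all 1, so H_1 ≅ Z^2.
  H_2: rank ker ∂_2 − rank ∂_3 = (16 − 15) − 0 = 1, and there is no ∂_3, so H_2 ≅ Z.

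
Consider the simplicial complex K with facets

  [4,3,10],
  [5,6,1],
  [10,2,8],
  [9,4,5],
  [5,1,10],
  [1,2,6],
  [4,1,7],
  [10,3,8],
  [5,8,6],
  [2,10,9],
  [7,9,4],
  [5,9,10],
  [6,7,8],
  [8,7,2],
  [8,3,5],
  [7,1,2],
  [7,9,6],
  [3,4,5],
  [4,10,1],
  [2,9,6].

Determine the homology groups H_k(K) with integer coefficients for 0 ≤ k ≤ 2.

Take the total order 1 < 2 < 3 < 4 < 5 < 6 < 7 < 8 < 9 < 10 on the vertex set. Then K (dimension 2) consists of the simplices:

  0-simplices (10): [1], [2], [3], [4], [5], [6], [7], [8], [9], [10]
  1-simplices (30): (30 of them)
  2-simplices (20): (20 of them)

giving chain groups C_0 ≅ Z^10, C_1 ≅ Z^30, C_2 ≅ Z^20.

The boundary map ∂_1: C_1 → C_0 sends each edge [p,q] (with p < q) to q − p.
As a 10×30 matrix over Z this has rank 9, with invariant factors (1,1,1,1,1,1,1,1,1).

The boundary map ∂_2: C_2 → C_1 acts by ∂[p,q,r] = [q,r] − [p,r] + [p,q]. For instance
  ∂[1,2,6] = [2,6] − [1,6] + [1,2],
  ∂[4,7,9] = [7,9] − [4,9] + [4,7].
As a 30×20 matrix over Z this has rank 20, with invariant factors (1,1,1,1,1,1,1,1,1,1,1,1,1,1,1,1,1,1,1,2).

Computing H_k = (kernel of ∂_k) / (image of ∂_{k+1}):

  H_0: rank C_0 − rank ∂_1 = 10 − 9 = 1, and the invariant factors of ∂_1 are all 1, so H_0 ≅ Z.
  H_1: rank ker ∂_1 − rank ∂_2 = (30 − 9) − 20 = 1, and ∂_2 has invariant factor 2 > 1, so H_1 ≅ Z ⊕ Z/2Z.
  H_2: rank ker ∂_2 − rank ∂_3 = (20 − 20) − 0 = 0, and there is no ∂_3, so H_2 ≅ 0.

H_0 ≅ Z,  H_1 ≅ Z ⊕ Z/2Z,  H_2 = 0.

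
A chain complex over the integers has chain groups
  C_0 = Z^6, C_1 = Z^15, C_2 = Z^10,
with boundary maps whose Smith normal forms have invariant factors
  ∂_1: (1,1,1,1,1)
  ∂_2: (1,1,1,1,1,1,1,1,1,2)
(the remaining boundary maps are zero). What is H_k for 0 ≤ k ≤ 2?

H_0: b_0 = 6 − 0 − 5 = 1; torsion from ∂_1 factors > 1: none. So H_0 ≅ Z.
H_1: b_1 = 15 − 5 − 10 = 0; torsion from ∂_2 factors > 1: [2]. So H_1 ≅ Z/2.
H_2: b_2 = 10 − 10 − 0 = 0; torsion from ∂_3 factors > 1: none. So H_2 ≅ 0.

H_0 ≅ Z,  H_1 ≅ Z/2,  H_2 = 0.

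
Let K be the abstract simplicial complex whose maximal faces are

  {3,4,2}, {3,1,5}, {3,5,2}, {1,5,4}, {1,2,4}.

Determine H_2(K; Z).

Fix the vertex order 1 < 2 < 3 < 4 < 5 and write every simplex with vertices in increasing order. Then dim K = 2 and the simplices of K are:

  0-simplices (5): [1], [2], [3], [4], [5]
  1-simplices (10): [1,2], [1,3], [1,4], [1,5], [2,3], [2,4], [2,5], [3,4], [3,5], [4,5]
  2-simplices (5): [1,2,4], [1,3,5], [1,4,5], [2,3,4], [2,3,5]

giving chain groups C_0 ≅ Z^5, C_1 ≅ Z^10, C_2 ≅ Z^5.

Boundary ∂_1: C_1 → C_0 maps an edge to its endpoints' difference, ∂[p,q] = q − p.
This gives a 5×10 integer matrix of rank 4; reducing to Smith normal form yields diagonal entries (1,1,1,1).

∂_2: C_2 → C_1 maps a triangle to the signed sum of its edges. For instance
  ∂[2,3,4] = [3,4] − [2,4] + [2,3],
  ∂[1,4,5] = [4,5] − [1,5] + [1,4].
The resulting 10×5 matrix has rank 5, and its Smith normal form has invariant factors (1,1,1,1,1).

Now H_k = ker ∂_k / im ∂_{k+1}, so:

  H_2: rank ker ∂_2 − rank ∂_3 = (5 − 5) − 0 = 0, and there is no ∂_3, so H_2 ≅ 0.

(K is a triangulation of the Möbius band.)

H_2 ≅ 0.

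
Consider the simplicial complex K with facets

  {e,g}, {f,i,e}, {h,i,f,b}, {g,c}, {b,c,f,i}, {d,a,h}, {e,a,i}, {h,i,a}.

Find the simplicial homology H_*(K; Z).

Fix the vertex order a < b < c < d < e < f < g < h < i and write every simplex with vertices in increasing order. Then dim K = 3 and the simplices of K are:

  0-simplices (9): a, b, c, d, e, f, g, h, i
  1-simplices (18): ad, ae, ah, ai, bc, bf, bh, bi, cf, cg, ci, dh, ef, eg, ei, fh, fi, hi
  2-simplices (11): adh, aei, ahi, bcf, bci, bfh, bfi, bhi, cfi, efi, fhi
  3-simplices (2): bcfi, bfhi

Hence C_0 ≅ Z^9, C_1 ≅ Z^18, C_2 ≅ Z^11, C_3 ≅ Z^2.

The boundary map ∂_1: C_1 → C_0 maps an edge to its endpoints' difference, ∂[p,q] = q − p.
As a 9×18 matrix over Z this has rank 8, with invariant factors (1,1,1,1,1,1,1,1).

∂_2: C_2 → C_1 maps a triangle to the signed sum of its edges. For instance
  ∂bcf = cf − bf + bc,
  ∂fhi = hi − fi + fh.
As a 18×11 matrix over Z this has rank 9, with invariant factors (1,1,1,1,1,1,1,1,1).

Boundary ∂_3: C_3 → C_2 sends each 3-simplex σ to the alternating sum Σ_i (−1)^i (σ with its i-th vertex removed). For instance
  ∂bcfi = cfi − bfi + bci − bcf,
  ∂bfhi = fhi − bhi + bfi − bfh.
The 11×2 boundary matrix has rank 2 and Smith normal form diag(1,1).

Reading off H_k = ker ∂_k / im ∂_{k+1}:

  H_0: rank C_0 − rank ∂_1 = 9 − 8 = 1, and the invariant factors of ∂_1 are all 1, so H_0 ≅ Z.
  H_1: rank ker ∂_1 − rank ∂_2 = (18 − 8) − 9 = 1, and the invariant factors of ∂_2 are all 1, so H_1 ≅ Z.
  H_2: rank ker ∂_2 − rank ∂_3 = (11 − 9) − 2 = 0, and the invariant factors of ∂_3 are all 1, so H_2 ≅ 0.
  H_3: rank ker ∂_3 − rank ∂_4 = (2 − 2) − 0 = 0, and there is no ∂_4, so H_3 ≅ 0.

H_0 = Z,  H_1 = Z,  H_2 = 0,  H_3 = 0.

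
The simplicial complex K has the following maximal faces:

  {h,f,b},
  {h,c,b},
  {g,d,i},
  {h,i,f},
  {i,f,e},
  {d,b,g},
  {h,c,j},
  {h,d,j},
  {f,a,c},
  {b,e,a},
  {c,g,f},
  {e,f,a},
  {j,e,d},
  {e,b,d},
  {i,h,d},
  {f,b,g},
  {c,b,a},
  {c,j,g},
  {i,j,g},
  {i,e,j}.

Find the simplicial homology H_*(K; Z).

H_0 ≅ Z,  H_1 ≅ Z ⊕ Z/2,  H_2 = 0.

Order the vertices as a < b < c < d < e < f < g < h < i < j. Listing each simplex with vertices in this order, K has dimension 2 with simplices:

  0-simplices (10): a, b, c, d, e, f, g, h, i, j
  1-simplices (30): ab, ac, ae, af, bc, bd, be, bf, bg, bh, cf, cg, ch, cj, de, dg, dh, di, dj, ef, ei, ej, fg, fh, fi, gi, gj, hi, hj, ij
  2-simplices (20): abc, abe, acf, aef, bch, bde, bdg, bfg, bfh, cfg, cgj, chj, dej, dgi, dhi, dhj, efi, eij, fhi, gij

Hence C_0 ≅ Z^10, C_1 ≅ Z^30, C_2 ≅ Z^20.

Boundary ∂_1: C_1 → C_0 is given by ∂[p,q] = [q] − [p]. For instance
  ∂gj = j − g.
As a 10×30 matrix over Z this has rank 9, with invariant factors (1,1,1,1,1,1,1,1,1).

The boundary map ∂_2: C_2 → C_1 acts by ∂[p,q,r] = [q,r] − [p,r] + [p,q]. For instance
  ∂dhj = hj − dj + dh,
  ∂dej = ej − dj + de.
As a 30×20 matrix over Z this has rank 20, with invariant factors (1,1,1,1,1,1,1,1,1,1,1,1,1,1,1,1,1,1,1,2).

Computing H_k = (kernel of ∂_k) / (image of ∂_{k+1}):

  H_0: rank C_0 − rank ∂_1 = 10 − 9 = 1, and the invariant factors of ∂_1 are all 1, so H_0 ≅ Z.
  H_1: rank ker ∂_1 − rank ∂_2 = (30 − 9) − 20 = 1, and ∂_2 has invariant factor 2 > 1, so H_1 ≅ Z ⊕ Z/2.
  H_2: rank ker ∂_2 − rank ∂_3 = (20 − 20) − 0 = 0, and there is no ∂_3, so H_2 ≅ 0.

As a check, the Euler characteristic is 10 − 30 + 20 = 0, which agrees with 1 − 1 + 0 = 0.
(K is a triangulation of the Klein bottle.)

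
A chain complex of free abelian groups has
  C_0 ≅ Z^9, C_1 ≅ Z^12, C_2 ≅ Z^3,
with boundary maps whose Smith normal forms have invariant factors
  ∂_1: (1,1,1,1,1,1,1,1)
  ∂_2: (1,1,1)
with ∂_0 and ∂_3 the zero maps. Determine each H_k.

H_0: b_0 = 9 − 0 − 8 = 1; torsion from ∂_1 factors > 1: none. So H_0 ≅ Z.
H_1: b_1 = 12 − 8 − 3 = 1; torsion from ∂_2 factors > 1: none. So H_1 ≅ Z.
H_2: b_2 = 3 − 3 − 0 = 0; torsion from ∂_3 factors > 1: none. So H_2 ≅ 0.

H_0 ≅ Z,  H_1 ≅ Z,  H_2 = 0.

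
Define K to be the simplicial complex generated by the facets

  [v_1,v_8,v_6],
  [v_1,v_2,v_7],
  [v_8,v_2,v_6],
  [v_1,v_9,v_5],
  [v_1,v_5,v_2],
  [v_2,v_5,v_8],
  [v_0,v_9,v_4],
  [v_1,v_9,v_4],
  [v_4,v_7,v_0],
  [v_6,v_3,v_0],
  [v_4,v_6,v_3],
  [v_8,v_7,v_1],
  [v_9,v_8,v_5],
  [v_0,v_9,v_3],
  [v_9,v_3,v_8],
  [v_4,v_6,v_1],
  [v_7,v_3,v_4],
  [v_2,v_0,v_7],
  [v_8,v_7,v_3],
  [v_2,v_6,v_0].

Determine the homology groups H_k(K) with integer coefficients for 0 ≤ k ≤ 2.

H_0 ≅ Z,  H_1 ≅ Z ⊕ Z/2,  H_2 = 0.

Fix the vertex order v_0 < v_1 < v_2 < v_3 < v_4 < v_5 < v_6 < v_7 < v_8 < v_9 and write every simplex with vertices in increasing order. Then dim K = 2 and the simplices of K are:

  0-simplices (10): [v_0], [v_1], [v_2], [v_3], [v_4], [v_5], [v_6], [v_7], [v_8], [v_9]
  1-simplices (30): (30 of them)
  2-simplices (20): (20 of them)

giving chain groups C_0 ≅ Z^10, C_1 ≅ Z^30, C_2 ≅ Z^20.

Boundary ∂_1: C_1 → C_0 sends each edge [p,q] (with p < q) to q − p.
This gives a 10×30 integer matrix of rank 9; reducing to Smith normal form yields diagonal entries (1,1,1,1,1,1,1,1,1).

∂_2: C_2 → C_1 maps a triangle to the signed sum of its edges. For instance
  ∂[v_1,v_2,v_7] = [v_2,v_7] − [v_1,v_7] + [v_1,v_2],
  ∂[v_1,v_6,v_8] = [v_6,v_8] − [v_1,v_8] + [v_1,v_6].
This gives a 30×20 integer matrix of rank 20; reducing to Smith normal form yields diagonal entries (1,1,1,1,1,1,1,1,1,1,1,1,1,1,1,1,1,1,1,2).

From H_k ≅ ker(∂_k) / im(∂_{k+1}) we obtain:

  H_0: rank C_0 − rank ∂_1 = 10 − 9 = 1, and the invariant factors of ∂_1 are all 1, so H_0 ≅ Z.
  H_1: rank ker ∂_1 − rank ∂_2 = (30 − 9) − 20 = 1, and ∂_2 has invariant factor 2 > 1, so H_1 ≅ Z ⊕ Z/2.
  H_2: rank ker ∂_2 − rank ∂_3 = (20 − 20) − 0 = 0, and there is no ∂_3, so H_2 ≅ 0.

As a check, the Euler characteristic is 10 − 30 + 20 = 0, which agrees with 1 − 1 + 0 = 0.
(K is a triangulation of the Klein bottle.)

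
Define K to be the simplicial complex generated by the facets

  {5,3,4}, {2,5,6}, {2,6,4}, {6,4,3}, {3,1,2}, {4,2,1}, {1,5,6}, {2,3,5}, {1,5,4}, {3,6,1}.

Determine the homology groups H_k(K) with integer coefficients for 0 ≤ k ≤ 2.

Fix the vertex order 1 < 2 < 3 < 4 < 5 < 6 and write every simplex with vertices in increasing order. Then dim K = 2 and the simplices of K are:

  0-simplices (6): [1], [2], [3], [4], [5], [6]
  1-simplices (15): [1,2], [1,3], [1,4], [1,5], [1,6], [2,3], [2,4], [2,5], [2,6], [3,4], [3,5], [3,6], [4,5], [4,6], [5,6]
  2-simplices (10): [1,2,3], [1,2,4], [1,3,6], [1,4,5], [1,5,6], [2,3,5], [2,4,6], [2,5,6], [3,4,5], [3,4,6]

so the chain groups are C_0 ≅ Z^6, C_1 ≅ Z^15, C_2 ≅ Z^10.

Boundary ∂_1: C_1 → C_0 maps an edge to its endpoints' difference, ∂[p,q] = q − p.
The resulting 6×15 matrix has rank 5, and its Smith normal form has invariant factors (1,1,1,1,1).

The boundary map ∂_2: C_2 → C_1 sends each 2-simplex [p,q,r] to [q,r] − [p,r] + [p,q]. For instance
  ∂[1,3,6] = [3,6] − [1,6] + [1,3],
  ∂[1,4,5] = [4,5] − [1,5] + [1,4].
The resulting 15×10 matrix has rank 10, and its Smith normal form has invariant factors (1,1,1,1,1,1,1,1,1,2).

Computing H_k = (kernel of ∂_k) / (image of ∂_{k+1}):

  H_0: rank C_0 − rank ∂_1 = 6 − 5 = 1, and the invariant factors of ∂_1 are all 1, so H_0 ≅ Z.
  H_1: rank ker ∂_1 − rank ∂_2 = (15 − 5) − 10 = 0, and ∂_2 has invariant factor 2 > 1, so H_1 ≅ Z/2.
  H_2: rank ker ∂_2 − rank ∂_3 = (10 − 10) − 0 = 0, and there is no ∂_3, so H_2 ≅ 0.

As a check, the Euler characteristic is 6 − 15 + 10 = 1, which agrees with 1 − 0 + 0 = 1.
(K is a triangulation of the real projective plane RP^2.)

H_0 = Z,  H_1 = Z/2,  H_2 = 0.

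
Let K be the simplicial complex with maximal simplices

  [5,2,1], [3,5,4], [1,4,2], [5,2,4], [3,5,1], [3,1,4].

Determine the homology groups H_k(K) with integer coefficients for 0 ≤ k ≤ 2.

Order the vertices as 1 < 2 < 3 < 4 < 5. Listing each simplex with vertices in this order, K has dimension 2 with simplices:

  0-simplices (5): [1], [2], [3], [4], [5]
  1-simplices (9): [1,2], [1,3], [1,4], [1,5], [2,4], [2,5], [3,4], [3,5], [4,5]
  2-simplices (6): [1,2,4], [1,2,5], [1,3,4], [1,3,5], [2,4,5], [3,4,5]

so the chain groups are C_0 ≅ Z^5, C_1 ≅ Z^9, C_2 ≅ Z^6.

∂_1: C_1 → C_0 sends each edge [p,q] (with p < q) to q − p. For instance
  ∂[4,5] = [5] − [4].
This gives a 5×9 integer matrix of rank 4; reducing to Smith normal form yields diagonal entries (1,1,1,1).

Boundary ∂_2: C_2 → C_1 maps a triangle to the signed sum of its edges. For instance
  ∂[2,4,5] = [4,5] − [2,5] + [2,4],
  ∂[3,4,5] = [4,5] − [3,5] + [3,4].
The 9×6 boundary matrix has rank 5 and Smith normal form diag(1,1,1,1,1).

Now H_k = ker ∂_k / im ∂_{k+1}, so:

  H_0: rank C_0 − rank ∂_1 = 5 − 4 = 1, and the invariant factors of ∂_1 are all 1, so H_0 ≅ Z.
  H_1: rank ker ∂_1 − rank ∂_2 = (9 − 4) − 5 = 0, and the invariant factors of ∂_2 are all 1, so H_1 ≅ 0.
  H_2: rank ker ∂_2 − rank ∂_3 = (6 − 5) − 0 = 1, and there is no ∂_3, so H_2 ≅ Z.

H_0 = Z,  H_1 = 0,  H_2 = Z.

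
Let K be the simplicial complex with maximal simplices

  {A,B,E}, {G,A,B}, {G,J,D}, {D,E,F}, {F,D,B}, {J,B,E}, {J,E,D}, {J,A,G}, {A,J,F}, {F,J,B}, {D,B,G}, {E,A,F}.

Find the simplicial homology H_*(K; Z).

H_0 = Z,  H_1 = Z/2,  H_2 = 0.

Fix the vertex order A < B < D < E < F < G < J and write every simplex with vertices in increasing order. Then dim K = 2 and the simplices of K are:

  0-simplices (7): A, B, D, E, F, G, J
  1-simplices (18): AB, AE, AF, AG, AJ, BD, BE, BF, BG, BJ, DE, DF, DG, DJ, EF, EJ, FJ, GJ
  2-simplices (12): ABE, ABG, AEF, AFJ, AGJ, BDF, BDG, BEJ, BFJ, DEF, DEJ, DGJ

Hence C_0 ≅ Z^7, C_1 ≅ Z^18, C_2 ≅ Z^12.

∂_1: C_1 → C_0 maps an edge to its endpoints' difference, ∂[p,q] = q − p. For instance
  ∂BJ = J − B.
The resulting 7×18 matrix has rank 6, and its Smith normal form has invariant factors (1,1,1,1,1,1).

The boundary map ∂_2: C_2 → C_1 maps a triangle to the signed sum of its edges. For instance
  ∂ABE = BE − AE + AB,
  ∂DGJ = GJ − DJ + DG.
The 18×12 boundary matrix has rank 12 and Smith normal form diag(1,1,1,1,1,1,1,1,1,1,1,2).

From H_k ≅ ker(∂_k) / im(∂_{k+1}) we obtain:

  H_0: rank C_0 − rank ∂_1 = 7 − 6 = 1, and the invariant factors of ∂_1 are all 1, so H_0 ≅ Z.
  H_1: rank ker ∂_1 − rank ∂_2 = (18 − 6) − 12 = 0, and ∂_2 has invariant factor 2 > 1, so H_1 ≅ Z/2.
  H_2: rank ker ∂_2 − rank ∂_3 = (12 − 12) − 0 = 0, and there is no ∂_3, so H_2 ≅ 0.

As a check, the Euler characteristic is 7 − 18 + 12 = 1, which agrees with 1 − 0 + 0 = 1.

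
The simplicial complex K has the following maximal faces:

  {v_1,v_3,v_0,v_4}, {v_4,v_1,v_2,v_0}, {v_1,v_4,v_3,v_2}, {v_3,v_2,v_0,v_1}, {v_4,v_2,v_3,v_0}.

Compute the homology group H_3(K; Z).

Order the vertices as v_0 < v_1 < v_2 < v_3 < v_4. Listing each simplex with vertices in this order, K has dimension 3 with simplices:

  0-simplices (5): [v_0], [v_1], [v_2], [v_3], [v_4]
  1-simplices (10): [v_0,v_1], [v_0,v_2], [v_0,v_3], [v_0,v_4], [v_1,v_2], [v_1,v_3], [v_1,v_4], [v_2,v_3], [v_2,v_4], [v_3,v_4]
  2-simplices (10): [v_0,v_1,v_2], [v_0,v_1,v_3], [v_0,v_1,v_4], [v_0,v_2,v_3], [v_0,v_2,v_4], [v_0,v_3,v_4], [v_1,v_2,v_3], [v_1,v_2,v_4], [v_1,v_3,v_4], [v_2,v_3,v_4]
  3-simplices (5): [v_0,v_1,v_2,v_3], [v_0,v_1,v_2,v_4], [v_0,v_1,v_3,v_4], [v_0,v_2,v_3,v_4], [v_1,v_2,v_3,v_4]

Hence C_0 ≅ Z^5, C_1 ≅ Z^10, C_2 ≅ Z^10, C_3 ≅ Z^5.

∂_1: C_1 → C_0 sends each edge [p,q] (with p < q) to q − p.
The resulting 5×10 matrix has rank 4, and its Smith normal form has invariant factors (1,1,1,1).

∂_2: C_2 → C_1 acts by ∂[p,q,r] = [q,r] − [p,r] + [p,q]. For instance
  ∂[v_0,v_3,v_4] = [v_3,v_4] − [v_0,v_4] + [v_0,v_3],
  ∂[v_1,v_3,v_4] = [v_3,v_4] − [v_1,v_4] + [v_1,v_3].
This gives a 10×10 integer matrix of rank 6; reducing to Smith normal form yields diagonal entries (1,1,1,1,1,1).

∂_3: C_3 → C_2 sends each 3-simplex σ to the alternating sum Σ_i (−1)^i (σ with its i-th vertex removed). For instance
  ∂[v_0,v_1,v_2,v_3] = [v_1,v_2,v_3] − [v_0,v_2,v_3] + [v_0,v_1,v_3] − [v_0,v_1,v_2],
  ∂[v_0,v_1,v_3,v_4] = [v_1,v_3,v_4] − [v_0,v_3,v_4] + [v_0,v_1,v_4] − [v_0,v_1,v_3].
The resulting 10×5 matrix has rank 4, and its Smith normal form has invariant factors (1,1,1,1).

From H_k ≅ ker(∂_k) / im(∂_{k+1}) we obtain:

  H_3: rank ker ∂_3 − rank ∂_4 = (5 − 4) − 0 = 1, and there is no ∂_4, so H_3 ≅ Z.

H_3 = Z.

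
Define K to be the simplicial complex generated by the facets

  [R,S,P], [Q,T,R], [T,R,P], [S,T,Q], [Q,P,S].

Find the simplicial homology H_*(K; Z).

Fix the vertex order P < Q < R < S < T and write every simplex with vertices in increasing order. Then dim K = 2 and the simplices of K are:

  0-simplices (5): P, Q, R, S, T
  1-simplices (10): PQ, PR, PS, PT, QR, QS, QT, RS, RT, ST
  2-simplices (5): PQS, PRS, PRT, QRT, QST

so the chain groups are C_0 ≅ Z^5, C_1 ≅ Z^10, C_2 ≅ Z^5.

Boundary ∂_1: C_1 → C_0 maps an edge to its endpoints' difference, ∂[p,q] = q − p.
As a 5×10 matrix over Z this has rank 4, with invariant factors (1,1,1,1).

The boundary map ∂_2: C_2 → C_1 acts by ∂[p,q,r] = [q,r] − [p,r] + [p,q]. For instance
  ∂PQS = QS − PS + PQ,
  ∂PRS = RS − PS + PR.
The 10×5 boundary matrix has rank 5 and Smith normal form diag(1,1,1,1,1).

Reading off H_k = ker ∂_k / im ∂_{k+1}:

  H_0: rank C_0 − rank ∂_1 = 5 − 4 = 1, and the invariant factors of ∂_1 are all 1, so H_0 = Z.
  H_1: rank ker ∂_1 − rank ∂_2 = (10 − 4) − 5 = 1, and the invariant factors of ∂_2 are all 1, so H_1 = Z.
  H_2: rank ker ∂_2 − rank ∂_3 = (5 − 5) − 0 = 0, and there is no ∂_3, so H_2 = 0.

H_0 ≅ Z,  H_1 ≅ Z,  H_2 = 0.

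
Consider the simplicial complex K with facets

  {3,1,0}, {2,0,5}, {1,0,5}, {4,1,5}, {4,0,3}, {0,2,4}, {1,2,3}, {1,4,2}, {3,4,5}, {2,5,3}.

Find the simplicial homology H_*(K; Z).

We work with the vertex ordering 0 < 1 < 2 < 3 < 4 < 5. The simplices of K, each written with vertices in increasing order, are:

  0-simplices (6): [0], [1], [2], [3], [4], [5]
  1-simplices (15): [0,1], [0,2], [0,3], [0,4], [0,5], [1,2], [1,3], [1,4], [1,5], [2,3], [2,4], [2,5], [3,4], [3,5], [4,5]
  2-simplices (10): [0,1,3], [0,1,5], [0,2,4], [0,2,5], [0,3,4], [1,2,3], [1,2,4], [1,4,5], [2,3,5], [3,4,5]

giving chain groups C_0 ≅ Z^6, C_1 ≅ Z^15, C_2 ≅ Z^10.

∂_1: C_1 → C_0 sends each edge [p,q] (with p < q) to q − p.
The 6×15 boundary matrix has rank 5 and Smith normal form diag(1,1,1,1,1).

Boundary ∂_2: C_2 → C_1 acts by ∂[p,q,r] = [q,r] − [p,r] + [p,q]. For instance
  ∂[0,2,5] = [2,5] − [0,5] + [0,2],
  ∂[0,1,3] = [1,3] − [0,3] + [0,1].
As a 15×10 matrix over Z this has rank 10, with invariant factors (1,1,1,1,1,1,1,1,1,2).

Reading off H_k = ker ∂_k / im ∂_{k+1}:

  H_0: rank C_0 − rank ∂_1 = 6 − 5 = 1, and the invariant factors of ∂_1 are all 1, so H_0 = Z.
  H_1: rank ker ∂_1 − rank ∂_2 = (15 − 5) − 10 = 0, and ∂_2 has invariant factor 2 > 1, so H_1 = Z_2.
  H_2: rank ker ∂_2 − rank ∂_3 = (10 − 10) − 0 = 0, and there is no ∂_3, so H_2 = 0.

H_0 = Z,  H_1 = Z_2,  H_2 = 0.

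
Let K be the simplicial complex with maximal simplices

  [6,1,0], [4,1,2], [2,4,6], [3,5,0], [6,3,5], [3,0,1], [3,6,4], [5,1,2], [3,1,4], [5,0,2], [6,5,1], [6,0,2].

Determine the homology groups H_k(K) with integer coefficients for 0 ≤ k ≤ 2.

Order the vertices as 0 < 1 < 2 < 3 < 4 < 5 < 6. Listing each simplex with vertices in this order, K has dimension 2 with simplices:

  0-simplices (7): [0], [1], [2], [3], [4], [5], [6]
  1-simplices (18): [0,1], [0,2], [0,3], [0,5], [0,6], [1,2], [1,3], [1,4], [1,5], [1,6], [2,4], [2,5], [2,6], [3,4], [3,5], [3,6], [4,6], [5,6]
  2-simplices (12): [0,1,3], [0,1,6], [0,2,5], [0,2,6], [0,3,5], [1,2,4], [1,2,5], [1,3,4], [1,5,6], [2,4,6], [3,4,6], [3,5,6]

Hence C_0 ≅ Z^7, C_1 ≅ Z^18, C_2 ≅ Z^12.

The boundary map ∂_1: C_1 → C_0 sends each edge [p,q] (with p < q) to q − p.
As a 7×18 matrix over Z this has rank 6, with invariant factors (1,1,1,1,1,1).

Boundary ∂_2: C_2 → C_1 sends each 2-simplex [p,q,r] to [q,r] − [p,r] + [p,q]. For instance
  ∂[1,2,4] = [2,4] − [1,4] + [1,2],
  ∂[0,1,6] = [1,6] − [0,6] + [0,1].
The resulting 18×12 matrix has rank 12, and its Smith normal form has invariant factors (1,1,1,1,1,1,1,1,1,1,1,2).

Now H_k = ker ∂_k / im ∂_{k+1}, so:

  H_0: rank C_0 − rank ∂_1 = 7 − 6 = 1, and the invariant factors of ∂_1 are all 1, so H_0 ≅ Z.
  H_1: rank ker ∂_1 − rank ∂_2 = (18 − 6) − 12 = 0, and ∂_2 has invariant factor 2 > 1, so H_1 ≅ Z/2Z.
  H_2: rank ker ∂_2 − rank ∂_3 = (12 − 12) − 0 = 0, and there is no ∂_3, so H_2 ≅ 0.

As a check, the Euler characteristic is 7 − 18 + 12 = 1, which agrees with 1 − 0 + 0 = 1.

H_0 ≅ Z,  H_1 ≅ Z/2Z,  H_2 = 0.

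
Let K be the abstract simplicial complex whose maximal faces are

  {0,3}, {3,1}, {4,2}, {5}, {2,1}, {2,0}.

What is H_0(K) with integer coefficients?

H_0 = Z^2.

K has 6 vertices, 5 edges.
rank ∂_0 = 0, rank ∂_1 = 4 ⇒ b_0 = 6 − 0 − 4 = 2; all invariant factors of ∂_1 are 1 so no torsion. So H_0 ≅ Z^2.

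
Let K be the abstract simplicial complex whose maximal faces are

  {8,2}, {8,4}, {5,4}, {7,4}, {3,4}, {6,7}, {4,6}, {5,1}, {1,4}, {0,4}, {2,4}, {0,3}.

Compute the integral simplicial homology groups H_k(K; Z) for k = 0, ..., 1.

Fix the vertex order 0 < 1 < 2 < 3 < 4 < 5 < 6 < 7 < 8 and write every simplex with vertices in increasing order. Then dim K = 1 and the simplices of K are:

  0-simplices (9): [0], [1], [2], [3], [4], [5], [6], [7], [8]
  1-simplices (12): [0,3], [0,4], [1,4], [1,5], [2,4], [2,8], [3,4], [4,5], [4,6], [4,7], [4,8], [6,7]

so the chain groups are C_0 ≅ Z^9, C_1 ≅ Z^12.

Boundary ∂_1: C_1 → C_0 maps an edge to its endpoints' difference, ∂[p,q] = q − p.
This gives a 9×12 integer matrix of rank 8; reducing to Smith normal form yields diagonal entries (1,1,1,1,1,1,1,1).

Reading off H_k = ker ∂_k / im ∂_{k+1}:

  H_0: rank C_0 − rank ∂_1 = 9 − 8 = 1, and the invariant factors of ∂_1 are all 1, so H_0 ≅ Z.
  H_1: rank ker ∂_1 − rank ∂_2 = (12 − 8) − 0 = 4, and there is no ∂_2, so H_1 ≅ Z^4.

H_0 ≅ Z,  H_1 ≅ Z^4.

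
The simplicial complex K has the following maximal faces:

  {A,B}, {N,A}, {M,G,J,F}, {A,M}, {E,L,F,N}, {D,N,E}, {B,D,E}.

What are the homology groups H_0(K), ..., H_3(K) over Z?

Fix the vertex order A < B < D < E < F < G < J < L < M < N and write every simplex with vertices in increasing order. Then dim K = 3 and the simplices of K are:

  0-simplices (10): A, B, D, E, F, G, J, L, M, N
  1-simplices (19): AB, AM, AN, BD, BE, DE, DN, EF, EL, EN, FG, FJ, FL, FM, FN, GJ, GM, JM, LN
  2-simplices (10): BDE, DEN, EFL, EFN, ELN, FGJ, FGM, FJM, FLN, GJM
  3-simplices (2): EFLN, FGJM

giving chain groups C_0 ≅ Z^10, C_1 ≅ Z^19, C_2 ≅ Z^10, C_3 ≅ Z^2.

The boundary map ∂_1: C_1 → C_0 sends each edge [p,q] (with p < q) to q − p.
The 10×19 boundary matrix has rank 9 and Smith normal form diag(1,1,1,1,1,1,1,1,1).

Boundary ∂_2: C_2 → C_1 acts by ∂[p,q,r] = [q,r] − [p,r] + [p,q]. For instance
  ∂EFN = FN − EN + EF,
  ∂DEN = EN − DN + DE.
This gives a 19×10 integer matrix of rank 8; reducing to Smith normal form yields diagonal entries (1,1,1,1,1,1,1,1).

∂_3: C_3 → C_2 sends each 3-simplex σ to the alternating sum Σ_i (−1)^i (σ with its i-th vertex removed). For instance
  ∂EFLN = FLN − ELN + EFN − EFL,
  ∂FGJM = GJM − FJM + FGM − FGJ.
The 10×2 boundary matrix has rank 2 and Smith normal form diag(1,1).

Now H_k = ker ∂_k / im ∂_{k+1}, so:

  H_0: rank C_0 − rank ∂_1 = 10 − 9 = 1, and the invariant factors of ∂_1 are all 1, so H_0 ≅ Z.
  H_1: rank ker ∂_1 − rank ∂_2 = (19 − 9) − 8 = 2, and the invariant factors of ∂_2 are all 1, so H_1 ≅ Z^2.
  H_2: rank ker ∂_2 − rank ∂_3 = (10 − 8) − 2 = 0, and the invariant factors of ∂_3 are all 1, so H_2 ≅ 0.
  H_3: rank ker ∂_3 − rank ∂_4 = (2 − 2) − 0 = 0, and there is no ∂_4, so H_3 ≅ 0.

As a check, the Euler characteristic is 10 − 19 + 10 − 2 = -1, which agrees with 1 − 2 + 0 − 0 = -1.

H_0 = Z,  H_1 = Z^2,  H_2 = 0,  H_3 = 0.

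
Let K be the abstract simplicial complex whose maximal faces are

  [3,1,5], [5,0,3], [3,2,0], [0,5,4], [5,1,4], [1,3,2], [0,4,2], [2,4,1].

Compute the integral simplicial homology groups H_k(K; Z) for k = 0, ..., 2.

H_0 ≅ Z,  H_1 = 0,  H_2 ≅ Z.

Fix the vertex order 0 < 1 < 2 < 3 < 4 < 5 and write every simplex with vertices in increasing order. Then dim K = 2 and the simplices of K are:

  0-simplices (6): [0], [1], [2], [3], [4], [5]
  1-simplices (12): [0,2], [0,3], [0,4], [0,5], [1,2], [1,3], [1,4], [1,5], [2,3], [2,4], [3,5], [4,5]
  2-simplices (8): [0,2,3], [0,2,4], [0,3,5], [0,4,5], [1,2,3], [1,2,4], [1,3,5], [1,4,5]

giving chain groups C_0 ≅ Z^6, C_1 ≅ Z^12, C_2 ≅ Z^8.

Boundary ∂_1: C_1 → C_0 sends each edge [p,q] (with p < q) to q − p. For instance
  ∂[2,4] = [4] − [2].
This gives a 6×12 integer matrix of rank 5; reducing to Smith normal form yields diagonal entries (1,1,1,1,1).

The boundary map ∂_2: C_2 → C_1 sends each 2-simplex [p,q,r] to [q,r] − [p,r] + [p,q]. For instance
  ∂[0,3,5] = [3,5] − [0,5] + [0,3],
  ∂[0,4,5] = [4,5] − [0,5] + [0,4].
As a 12×8 matrix over Z this has rank 7, with invariant factors (1,1,1,1,1,1,1).

Reading off H_k = ker ∂_k / im ∂_{k+1}:

  H_0: rank C_0 − rank ∂_1 = 6 − 5 = 1, and the invariant factors of ∂_1 are all 1, so H_0 = Z.
  H_1: rank ker ∂_1 − rank ∂_2 = (12 − 5) − 7 = 0, and the invariant factors of ∂_2 are all 1, so H_1 = 0.
  H_2: rank ker ∂_2 − rank ∂_3 = (8 − 7) − 0 = 1, and there is no ∂_3, so H_2 = Z.

As a check, the Euler characteristic is 6 − 12 + 8 = 2, which agrees with 1 − 0 + 1 = 2.
(K is a triangulation of the 2-sphere S^2.)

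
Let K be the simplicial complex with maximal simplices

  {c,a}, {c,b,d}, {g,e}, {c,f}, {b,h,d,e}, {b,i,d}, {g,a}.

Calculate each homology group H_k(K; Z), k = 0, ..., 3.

H_0 ≅ Z,  H_1 ≅ Z,  H_2 = 0,  H_3 = 0.

K has 9 vertices, 14 edges, 6 triangles, 1 3-simplex.
rank ∂_0 = 0, rank ∂_1 = 8 ⇒ b_0 = 9 − 0 − 8 = 1; all invariant factors of ∂_1 are 1 so no torsion. So H_0 ≅ Z.
rank ∂_1 = 8, rank ∂_2 = 5 ⇒ b_1 = 14 − 8 − 5 = 1; all invariant factors of ∂_2 are 1 so no torsion. So H_1 ≅ Z.
rank ∂_2 = 5, rank ∂_3 = 1 ⇒ b_2 = 6 − 5 − 1 = 0; all invariant factors of ∂_3 are 1 so no torsion. So H_2 ≅ 0.
rank ∂_3 = 1, rank ∂_4 = 0 ⇒ b_3 = 1 − 1 − 0 = 0. So H_3 ≅ 0.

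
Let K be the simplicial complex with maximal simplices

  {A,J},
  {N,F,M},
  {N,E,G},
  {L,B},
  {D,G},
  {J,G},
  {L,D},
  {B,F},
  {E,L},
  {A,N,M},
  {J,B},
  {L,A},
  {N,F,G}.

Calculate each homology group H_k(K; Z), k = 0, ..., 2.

H_0 = Z,  H_1 = Z^5,  H_2 = 0.

We work with the vertex ordering A < B < D < E < F < G < J < L < M < N. The simplices of K, each written with vertices in increasing order, are:

  0-simplices (10): A, B, D, E, F, G, J, L, M, N
  1-simplices (18): AJ, AL, AM, AN, BF, BJ, BL, DG, DL, EG, EL, EN, FG, FM, FN, GJ, GN, MN
  2-simplices (4): AMN, EGN, FGN, FMN

so the chain groups are C_0 ≅ Z^10, C_1 ≅ Z^18, C_2 ≅ Z^4.

∂_1: C_1 → C_0 is given by ∂[p,q] = [q] − [p].
As a 10×18 matrix over Z this has rank 9, with invariant factors (1,1,1,1,1,1,1,1,1).

Boundary ∂_2: C_2 → C_1 sends each 2-simplex [p,q,r] to [q,r] − [p,r] + [p,q]. For instance
  ∂FGN = GN − FN + FG,
  ∂FMN = MN − FN + FM.
As a 18×4 matrix over Z this has rank 4, with invariant factors (1,1,1,1).

Now H_k = ker ∂_k / im ∂_{k+1}, so:

  H_0: rank C_0 − rank ∂_1 = 10 − 9 = 1, and the invariant factors of ∂_1 are all 1, so H_0 = Z.
  H_1: rank ker ∂_1 − rank ∂_2 = (18 − 9) − 4 = 5, and the invariant factors of ∂_2 are all 1, so H_1 = Z^5.
  H_2: rank ker ∂_2 − rank ∂_3 = (4 − 4) − 0 = 0, and there is no ∂_3, so H_2 = 0.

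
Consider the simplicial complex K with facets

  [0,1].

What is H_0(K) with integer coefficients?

H_0 ≅ Z.

Fix the vertex order 0 < 1 and write every simplex with vertices in increasing order. Then dim K = 1 and the simplices of K are:

  0-simplices (2): [0], [1]
  1-simplices (1): [0,1]

Hence C_0 ≅ Z^2, C_1 ≅ Z^1.

∂_1: C_1 → C_0 maps an edge to its endpoints' difference, ∂[p,q] = q − p.
The resulting 2×1 matrix has rank 1, and its Smith normal form has invariant factors (1).

Now H_k = ker ∂_k / im ∂_{k+1}, so:

  H_0: rank C_0 − rank ∂_1 = 2 − 1 = 1, and the invariant factors of ∂_1 are all 1, so H_0 = Z.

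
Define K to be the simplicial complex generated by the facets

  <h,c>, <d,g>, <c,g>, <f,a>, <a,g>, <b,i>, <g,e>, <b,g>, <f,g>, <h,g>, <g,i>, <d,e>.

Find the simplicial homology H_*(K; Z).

H_0 = Z,  H_1 = Z^4.

K has 9 vertices, 12 edges.
rank ∂_0 = 0, rank ∂_1 = 8 ⇒ b_0 = 9 − 0 − 8 = 1; all invariant factors of ∂_1 are 1 so no torsion. So H_0 ≅ Z.
rank ∂_1 = 8, rank ∂_2 = 0 ⇒ b_1 = 12 − 8 − 0 = 4. So H_1 ≅ Z^4.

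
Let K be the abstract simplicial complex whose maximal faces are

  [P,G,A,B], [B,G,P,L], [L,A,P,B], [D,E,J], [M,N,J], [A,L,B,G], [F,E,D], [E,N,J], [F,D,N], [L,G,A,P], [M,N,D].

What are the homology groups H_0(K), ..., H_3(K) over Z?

H_0 = Z^2,  H_1 = Z,  H_2 = 0,  H_3 = Z.

Order the vertices as A < B < D < E < F < G < J < L < M < N < P. Listing each simplex with vertices in this order, K has dimension 3 with simplices:

  0-simplices (11): A, B, D, E, F, G, J, L, M, N, P
  1-simplices (22): AB, AG, AL, AP, BG, BL, BP, DE, DF, DJ, DM, DN, EF, EJ, EN, FN, GL, GP, JM, JN, LP, MN
  2-simplices (16): ABG, ABL, ABP, AGL, AGP, ALP, BGL, BGP, BLP, DEF, DEJ, DFN, DMN, EJN, GLP, JMN
  3-simplices (5): ABGL, ABGP, ABLP, AGLP, BGLP

giving chain groups C_0 ≅ Z^11, C_1 ≅ Z^22, C_2 ≅ Z^16, C_3 ≅ Z^5.

∂_1: C_1 → C_0 sends each edge [p,q] (with p < q) to q − p.
The 11×22 boundary matrix has rank 9 and Smith normal form diag(1,1,1,1,1,1,1,1,1).

∂_2: C_2 → C_1 sends each 2-simplex [p,q,r] to [q,r] − [p,r] + [p,q]. For instance
  ∂ALP = LP − AP + AL,
  ∂ABL = BL − AL + AB.
The resulting 22×16 matrix has rank 12, and its Smith normal form has invariant factors (1,1,1,1,1,1,1,1,1,1,1,1).

Boundary ∂_3: C_3 → C_2 sends each 3-simplex σ to the alternating sum Σ_i (−1)^i (σ with its i-th vertex removed). For instance
  ∂ABLP = BLP − ALP + ABP − ABL,
  ∂ABGL = BGL − AGL + ABL − ABG.
The 16×5 boundary matrix has rank 4 and Smith normal form diag(1,1,1,1).

Now H_k = ker ∂_k / im ∂_{k+1}, so:

  H_0: rank C_0 − rank ∂_1 = 11 − 9 = 2, and the invariant factors of ∂_1 are all 1, so H_0 = Z^2.
  H_1: rank ker ∂_1 − rank ∂_2 = (22 − 9) − 12 = 1, and the invariant factors of ∂_2 are all 1, so H_1 = Z.
  H_2: rank ker ∂_2 − rank ∂_3 = (16 − 12) − 4 = 0, and the invariant factors of ∂_3 are all 1, so H_2 = 0.
  H_3: rank ker ∂_3 − rank ∂_4 = (5 − 4) − 0 = 1, and there is no ∂_4, so H_3 = Z.

(K is a triangulation of the disjoint union of the 3-sphere S^3 and the cylinder S^1 x I.)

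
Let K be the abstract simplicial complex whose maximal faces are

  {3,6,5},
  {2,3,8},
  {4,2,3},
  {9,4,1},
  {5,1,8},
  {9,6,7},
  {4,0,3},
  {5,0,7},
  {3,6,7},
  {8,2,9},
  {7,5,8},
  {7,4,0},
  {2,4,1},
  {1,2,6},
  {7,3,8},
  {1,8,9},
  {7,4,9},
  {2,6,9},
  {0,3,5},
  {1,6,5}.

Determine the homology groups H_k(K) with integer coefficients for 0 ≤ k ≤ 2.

H_0 ≅ Z,  H_1 ≅ Z × Z/2,  H_2 = 0.

Take the total order 0 < 1 < 2 < 3 < 4 < 5 < 6 < 7 < 8 < 9 on the vertex set. Then K (dimension 2) consists of the simplices:

  0-simplices (10): [0], [1], [2], [3], [4], [5], [6], [7], [8], [9]
  1-simplices (30): (30 of them)
  2-simplices (20): (20 of them)

so the chain groups are C_0 ≅ Z^10, C_1 ≅ Z^30, C_2 ≅ Z^20.

The boundary map ∂_1: C_1 → C_0 sends each edge [p,q] (with p < q) to q − p.
The 10×30 boundary matrix has rank 9 and Smith normal form diag(1,1,1,1,1,1,1,1,1).

The boundary map ∂_2: C_2 → C_1 sends each 2-simplex [p,q,r] to [q,r] − [p,r] + [p,q]. For instance
  ∂[2,3,8] = [3,8] − [2,8] + [2,3],
  ∂[4,7,9] = [7,9] − [4,9] + [4,7].
As a 30×20 matrix over Z this has rank 20, with invariant factors (1,1,1,1,1,1,1,1,1,1,1,1,1,1,1,1,1,1,1,2).

From H_k ≅ ker(∂_k) / im(∂_{k+1}) we obtain:

  H_0: rank C_0 − rank ∂_1 = 10 − 9 = 1, and the invariant factors of ∂_1 are all 1, so H_0 ≅ Z.
  H_1: rank ker ∂_1 − rank ∂_2 = (30 − 9) − 20 = 1, and ∂_2 has invariant factor 2 > 1, so H_1 ≅ Z × Z/2.
  H_2: rank ker ∂_2 − rank ∂_3 = (20 − 20) − 0 = 0, and there is no ∂_3, so H_2 ≅ 0.

As a check, the Euler characteristic is 10 − 30 + 20 = 0, which agrees with 1 − 1 + 0 = 0.
(K is a triangulation of the Klein bottle.)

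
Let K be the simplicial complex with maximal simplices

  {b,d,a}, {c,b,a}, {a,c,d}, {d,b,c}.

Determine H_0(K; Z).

H_0 = Z.

We work with the vertex ordering a < b < c < d. The simplices of K, each written with vertices in increasing order, are:

  0-simplices (4): a, b, c, d
  1-simplices (6): ab, ac, ad, bc, bd, cd
  2-simplices (4): abc, abd, acd, bcd

Hence C_0 ≅ Z^4, C_1 ≅ Z^6, C_2 ≅ Z^4.

The boundary map ∂_1: C_1 → C_0 is given by ∂[p,q] = [q] − [p].
The 4×6 boundary matrix has rank 3 and Smith normal form diag(1,1,1).

The boundary map ∂_2: C_2 → C_1 acts by ∂[p,q,r] = [q,r] − [p,r] + [p,q]. For instance
  ∂abd = bd − ad + ab,
  ∂acd = cd − ad + ac.
As a 6×4 matrix over Z this has rank 3, with invariant factors (1,1,1).

Now H_k = ker ∂_k / im ∂_{k+1}, so:

  H_0: rank C_0 − rank ∂_1 = 4 − 3 = 1, and the invariant factors of ∂_1 are all 1, so H_0 = Z.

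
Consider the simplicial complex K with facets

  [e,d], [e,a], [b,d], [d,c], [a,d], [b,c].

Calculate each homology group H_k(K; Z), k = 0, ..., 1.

Fix the vertex order a < b < c < d < e and write every simplex with vertices in increasing order. Then dim K = 1 and the simplices of K are:

  0-simplices (5): a, b, c, d, e
  1-simplices (6): ad, ae, bc, bd, cd, de

so the chain groups are C_0 ≅ Z^5, C_1 ≅ Z^6.

∂_1: C_1 → C_0 is given by ∂[p,q] = [q] − [p]. For instance
  ∂ad = d − a.
This gives a 5×6 integer matrix of rank 4; reducing to Smith normal form yields diagonal entries (1,1,1,1).

Reading off H_k = ker ∂_k / im ∂_{k+1}:

  H_0: rank C_0 − rank ∂_1 = 5 − 4 = 1, and the invariant factors of ∂_1 are all 1, so H_0 ≅ Z.
  H_1: rank ker ∂_1 − rank ∂_2 = (6 − 4) − 0 = 2, and there is no ∂_2, so H_1 ≅ Z^2.

As a check, the Euler characteristic is 5 − 6 = -1, which agrees with 1 − 2 = -1.
(K is a triangulation of a wedge of 2 circles.)

H_0 ≅ Z,  H_1 ≅ Z^2.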